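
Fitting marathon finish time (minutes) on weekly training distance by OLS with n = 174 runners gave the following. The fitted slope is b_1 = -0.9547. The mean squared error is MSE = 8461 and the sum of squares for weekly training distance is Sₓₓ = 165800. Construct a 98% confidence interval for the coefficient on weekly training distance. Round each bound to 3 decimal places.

SE(b_1) = √(MSE/Sₓₓ) = √(8461/165800) = 0.225901.
df = n − 2 = 172.
t* = t_{0.01, 172} = 2.348223.
Margin = t* × SE = 2.348223 × 0.225901 = 0.53047.
CI: -0.9547 ± 0.53047 → (-1.485, -0.424).
With 98% confidence, each one-unit increase in weekly training distance is associated with a change of between -1.485 and -0.424 minutes in marathon finish time.

(-1.485, -0.424)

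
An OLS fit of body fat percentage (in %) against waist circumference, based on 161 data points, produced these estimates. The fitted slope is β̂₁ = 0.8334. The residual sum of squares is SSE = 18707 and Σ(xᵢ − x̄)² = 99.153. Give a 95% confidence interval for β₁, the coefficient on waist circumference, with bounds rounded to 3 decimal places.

MSE = SSE/(n − 2) = 18707/159 = 117.654.
SE(β̂₁) = √(MSE/Sₓₓ) = √(117.654/99.153) = 1.08931.
df = n − 2 = 159.
t* = t_{0.025, 159} = 1.974996.
Margin = t* × SE = 1.974996 × 1.08931 = 2.15138.
CI: 0.8334 ± 2.15138 → (-1.318, 2.985).
With 95% confidence, each one-unit increase in waist circumference is associated with a change of between -1.318 and 2.985 % in body fat percentage.

(-1.318, 2.985)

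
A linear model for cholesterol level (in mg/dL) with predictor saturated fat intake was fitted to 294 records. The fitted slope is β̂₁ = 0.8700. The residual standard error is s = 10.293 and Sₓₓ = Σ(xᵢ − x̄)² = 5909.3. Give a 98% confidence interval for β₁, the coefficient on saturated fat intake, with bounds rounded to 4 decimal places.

(0.5568, 1.1832)

SE(β̂₁) = s/√Sₓₓ = 10.293/√5909.3 = 0.133898.
df = n − 2 = 292.
t* = t_{0.01, 292} = 2.339186.
Margin = t* × SE = 2.339186 × 0.133898 = 0.313212.
CI: 0.8700 ± 0.313212 → (0.5568, 1.1832).
With 98% confidence, each one-unit increase in saturated fat intake is associated with a change of between 0.5568 and 1.1832 mg/dL in cholesterol level.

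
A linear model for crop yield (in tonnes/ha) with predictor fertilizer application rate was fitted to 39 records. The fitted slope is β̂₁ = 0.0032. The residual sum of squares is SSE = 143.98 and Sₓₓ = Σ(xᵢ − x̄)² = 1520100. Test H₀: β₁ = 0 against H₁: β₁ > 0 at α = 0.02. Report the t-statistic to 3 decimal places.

MSE = SSE/(n − 2) = 143.98/37 = 3.89135.
SE(β̂₁) = √(MSE/Sₓₓ) = √(3.89135/1520100) = 0.00159998.
t = 0.0032 / 0.00159998 = 2.000.
df = n − 2 = 37.
One-sided p ≈ 0.0264, which is ≥ 0.02, so fail to reject H₀.
The data do not give significant evidence that the true slope on fertilizer application rate is positive.

t = 2.000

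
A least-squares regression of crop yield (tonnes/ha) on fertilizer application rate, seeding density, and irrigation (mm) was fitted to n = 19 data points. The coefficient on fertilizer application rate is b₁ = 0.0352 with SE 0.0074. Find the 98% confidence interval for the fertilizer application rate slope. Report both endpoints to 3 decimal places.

(0.016, 0.054)

df = n − k − 1 = 19 − 3 − 1 = 15.
t* = t_{0.01, 15} = 2.60248.
Margin = t* × SE = 2.60248 × 0.0074 = 0.01926.
CI: 0.0352 ± 0.01926 → (0.016, 0.054).
With 98% confidence, each one-unit increase in fertilizer application rate is associated with a change of between 0.016 and 0.054 tonnes/ha in crop yield, holding the other predictors fixed.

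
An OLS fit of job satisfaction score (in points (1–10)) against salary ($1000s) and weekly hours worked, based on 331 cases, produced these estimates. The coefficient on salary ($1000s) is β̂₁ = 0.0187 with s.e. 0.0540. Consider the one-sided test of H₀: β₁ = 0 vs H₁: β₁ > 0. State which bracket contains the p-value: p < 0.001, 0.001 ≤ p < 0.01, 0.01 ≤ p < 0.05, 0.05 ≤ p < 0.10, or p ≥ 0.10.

p ≥ 0.10

t = 0.0187 / 0.0540 = 0.346.
df = n − k − 1 = 331 − 2 − 1 = 328.
One-sided p = P(T_{328} > t) ≈ 0.3647.
So p ≥ 0.10.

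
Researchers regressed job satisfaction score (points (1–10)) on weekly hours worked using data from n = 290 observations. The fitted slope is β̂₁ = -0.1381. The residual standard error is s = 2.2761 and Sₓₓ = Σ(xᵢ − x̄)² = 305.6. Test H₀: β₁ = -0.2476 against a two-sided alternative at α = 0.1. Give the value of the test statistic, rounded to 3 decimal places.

SE(β̂₁) = s/√Sₓₓ = 2.2761/√305.6 = 0.130201.
t = (-0.1381 − (-0.2476)) / 0.130201 = 0.841.
df = n − 2 = 288.
Two-sided p ≈ 0.4010, which is ≥ 0.1, so fail to reject H₀.
The data are consistent with a true slope of -0.2476 points (1–10) per unit of weekly hours worked.

t = 0.841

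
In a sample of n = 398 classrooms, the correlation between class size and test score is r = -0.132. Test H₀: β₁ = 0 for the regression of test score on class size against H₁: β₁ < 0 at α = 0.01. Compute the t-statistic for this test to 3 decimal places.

t = r·√(n − 2)/√(1 − r²) = -0.132·√396/√0.982576 = -2.650.
df = n − 2 = 396.
One-sided p ≈ 0.0042, which is < 0.01, so reject H₀.
There is evidence of a linear association between class size and test score.

t = -2.650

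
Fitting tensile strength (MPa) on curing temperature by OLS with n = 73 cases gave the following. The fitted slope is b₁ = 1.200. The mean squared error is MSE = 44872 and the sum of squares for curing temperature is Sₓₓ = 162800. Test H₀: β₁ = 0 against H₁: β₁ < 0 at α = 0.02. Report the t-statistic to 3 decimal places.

SE(b₁) = √(MSE/Sₓₓ) = √(44872/162800) = 0.525001.
t = 1.200 / 0.525001 = 2.286.
df = n − 2 = 71.
One-sided p ≈ 0.9874, which is ≥ 0.02, so fail to reject H₀.
The data do not give significant evidence that the true slope on curing temperature is negative.

t = 2.286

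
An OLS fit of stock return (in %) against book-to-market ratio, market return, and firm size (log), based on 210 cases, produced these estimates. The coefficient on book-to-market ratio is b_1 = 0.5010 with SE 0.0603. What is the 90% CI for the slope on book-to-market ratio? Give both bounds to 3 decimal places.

(0.401, 0.601)

df = n − k − 1 = 210 − 3 − 1 = 206.
t* = t_{0.05, 206} = 1.652284.
Margin = t* × SE = 1.652284 × 0.0603 = 0.09963.
CI: 0.5010 ± 0.09963 → (0.401, 0.601).
With 90% confidence, each one-unit increase in book-to-market ratio is associated with a change of between 0.401 and 0.601 % in stock return, holding the other predictors fixed.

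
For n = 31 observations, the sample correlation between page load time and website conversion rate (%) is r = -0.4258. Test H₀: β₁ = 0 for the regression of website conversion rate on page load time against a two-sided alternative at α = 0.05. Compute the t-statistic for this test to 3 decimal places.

t = r·√(n − 2)/√(1 − r²) = -0.4258·√29/√0.818694 = -2.534.
df = n − 2 = 29.
Two-sided p ≈ 0.0169, which is < 0.05, so reject H₀.
There is evidence of a linear association between page load time and website conversion rate.

t = -2.534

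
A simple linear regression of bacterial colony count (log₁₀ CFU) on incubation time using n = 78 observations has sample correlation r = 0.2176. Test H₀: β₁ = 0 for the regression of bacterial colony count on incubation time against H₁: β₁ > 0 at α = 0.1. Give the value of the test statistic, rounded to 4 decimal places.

t = r·√(n − 2)/√(1 − r²) = 0.2176·√76/√0.95265 = 1.9436.
df = n − 2 = 76.
One-sided p ≈ 0.0278, which is < 0.1, so reject H₀.
There is evidence of a linear association between incubation time and bacterial colony count.

t = 1.9436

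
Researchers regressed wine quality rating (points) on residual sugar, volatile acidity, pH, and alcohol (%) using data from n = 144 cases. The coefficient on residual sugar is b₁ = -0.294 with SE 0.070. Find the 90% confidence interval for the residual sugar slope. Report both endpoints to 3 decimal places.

df = n − k − 1 = 144 − 4 − 1 = 139.
t* = t_{0.05, 139} = 1.65589.
Margin = t* × SE = 1.65589 × 0.070 = 0.11591.
CI: -0.294 ± 0.11591 → (-0.410, -0.178).
With 90% confidence, each one-unit increase in residual sugar is associated with a change of between -0.410 and -0.178 points in wine quality rating, holding the other predictors fixed.

(-0.410, -0.178)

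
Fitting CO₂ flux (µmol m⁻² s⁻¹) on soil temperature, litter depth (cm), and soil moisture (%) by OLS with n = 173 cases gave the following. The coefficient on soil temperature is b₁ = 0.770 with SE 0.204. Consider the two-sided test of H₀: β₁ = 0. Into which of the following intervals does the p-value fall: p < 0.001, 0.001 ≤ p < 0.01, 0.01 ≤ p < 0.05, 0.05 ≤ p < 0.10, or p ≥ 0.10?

t = 0.770 / 0.204 = 3.775.
df = n − k − 1 = 173 − 3 − 1 = 169.
Two-sided p = 2·P(T_{169} > |t|) ≈ 0.0002.
So p < 0.001.

p < 0.001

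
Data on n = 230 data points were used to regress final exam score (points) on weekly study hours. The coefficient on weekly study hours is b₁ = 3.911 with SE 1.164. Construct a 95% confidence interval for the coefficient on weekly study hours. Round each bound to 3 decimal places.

df = n − 2 = 230 − 2 = 228.
t* = t_{0.025, 228} = 1.970423.
Margin = t* × SE = 1.970423 × 1.164 = 2.29357.
CI: 3.911 ± 2.29357 → (1.617, 6.205).
With 95% confidence, each one-unit increase in weekly study hours is associated with a change of between 1.617 and 6.205 points in final exam score.

(1.617, 6.205)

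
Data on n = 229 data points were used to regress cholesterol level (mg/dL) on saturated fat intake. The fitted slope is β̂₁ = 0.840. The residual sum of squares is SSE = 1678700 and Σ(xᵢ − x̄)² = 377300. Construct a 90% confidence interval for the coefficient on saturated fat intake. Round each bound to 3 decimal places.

MSE = SSE/(n − 2) = 1678700/227 = 7395.15.
SE(β̂₁) = √(MSE/Sₓₓ) = √(7395.15/377300) = 0.140001.
df = n − 2 = 227.
t* = t_{0.05, 227} = 1.651594.
Margin = t* × SE = 1.651594 × 0.140001 = 0.23122.
CI: 0.840 ± 0.23122 → (0.609, 1.071).
With 90% confidence, each one-unit increase in saturated fat intake is associated with a change of between 0.609 and 1.071 mg/dL in cholesterol level.

(0.609, 1.071)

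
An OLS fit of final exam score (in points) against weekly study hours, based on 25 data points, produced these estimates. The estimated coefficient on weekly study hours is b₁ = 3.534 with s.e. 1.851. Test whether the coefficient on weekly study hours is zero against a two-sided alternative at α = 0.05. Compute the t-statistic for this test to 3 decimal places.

H₀: β₁ = 0 vs H₁: β₁ ≠ 0.
t = (b₁ − β₁⁰)/SE = 3.534 / 1.851 = 1.909.
df = n − 2 = 25 − 2 = 23.
Two-sided p ≈ 0.0688, which is ≥ 0.05, so fail to reject H₀.
The data do not give significant evidence of an association between weekly study hours and final exam score.

t = 1.909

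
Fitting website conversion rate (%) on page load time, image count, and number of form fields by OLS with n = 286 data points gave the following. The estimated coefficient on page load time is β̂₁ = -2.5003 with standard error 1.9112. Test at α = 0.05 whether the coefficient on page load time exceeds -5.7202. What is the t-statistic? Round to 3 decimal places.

H₀: β₁ = -5.7202 vs H₁: β₁ > -5.7202.
t = (β̂₁ − β₁⁰)/SE = (-2.5003 − (-5.7202)) / 1.9112 = 1.685.
df = n − k − 1 = 286 − 3 − 1 = 282.
One-sided p ≈ 0.0466, which is < 0.05, so reject H₀.
There is evidence that the true slope on page load time exceeds -5.7202 % per unit, holding the other predictors fixed.

t = 1.685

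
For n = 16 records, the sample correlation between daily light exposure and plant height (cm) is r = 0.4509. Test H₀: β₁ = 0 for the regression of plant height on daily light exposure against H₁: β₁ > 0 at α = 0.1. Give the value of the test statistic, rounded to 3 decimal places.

t = 1.890

t = r·√(n − 2)/√(1 − r²) = 0.4509·√14/√0.796689 = 1.890.
df = n − 2 = 14.
One-sided p ≈ 0.0398, which is < 0.1, so reject H₀.
There is evidence of a linear association between daily light exposure and plant height.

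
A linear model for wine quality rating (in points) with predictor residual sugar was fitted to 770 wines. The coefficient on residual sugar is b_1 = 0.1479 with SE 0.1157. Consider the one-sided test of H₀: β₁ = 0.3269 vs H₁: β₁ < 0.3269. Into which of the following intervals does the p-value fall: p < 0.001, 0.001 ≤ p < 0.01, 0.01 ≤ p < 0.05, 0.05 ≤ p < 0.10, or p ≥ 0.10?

0.05 ≤ p < 0.10

t = (0.1479 − 0.3269) / 0.1157 = -1.547.
df = n − 2 = 770 − 2 = 768.
One-sided p = P(T_{768} < t) ≈ 0.0611.
So 0.05 ≤ p < 0.10.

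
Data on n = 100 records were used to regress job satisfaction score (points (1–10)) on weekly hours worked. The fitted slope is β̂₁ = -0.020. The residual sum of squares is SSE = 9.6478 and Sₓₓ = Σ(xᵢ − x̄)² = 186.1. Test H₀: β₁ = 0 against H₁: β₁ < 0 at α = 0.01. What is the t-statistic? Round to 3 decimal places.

MSE = SSE/(n − 2) = 9.6478/98 = 0.0984469.
SE(β̂₁) = √(MSE/Sₓₓ) = √(0.0984469/186.1) = 0.023.
t = -0.020 / 0.023 = -0.870.
df = n − 2 = 98.
One-sided p ≈ 0.1933, which is ≥ 0.01, so fail to reject H₀.
The data do not give significant evidence that the true slope on weekly hours worked is negative.

t = -0.870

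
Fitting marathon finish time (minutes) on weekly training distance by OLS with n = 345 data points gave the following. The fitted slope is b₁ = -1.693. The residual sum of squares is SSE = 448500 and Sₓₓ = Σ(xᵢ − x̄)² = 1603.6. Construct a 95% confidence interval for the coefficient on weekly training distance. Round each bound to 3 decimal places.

MSE = SSE/(n − 2) = 448500/343 = 1307.58.
SE(b₁) = √(MSE/Sₓₓ) = √(1307.58/1603.6) = 0.902997.
df = n − 2 = 343.
t* = t_{0.025, 343} = 1.966904.
Margin = t* × SE = 1.966904 × 0.902997 = 1.77611.
CI: -1.693 ± 1.77611 → (-3.469, 0.083).
With 95% confidence, each one-unit increase in weekly training distance is associated with a change of between -3.469 and 0.083 minutes in marathon finish time.

(-3.469, 0.083)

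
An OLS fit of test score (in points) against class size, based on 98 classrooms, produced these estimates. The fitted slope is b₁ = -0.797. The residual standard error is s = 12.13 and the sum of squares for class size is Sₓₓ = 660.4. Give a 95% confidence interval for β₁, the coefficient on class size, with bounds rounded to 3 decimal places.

(-1.734, 0.140)

SE(b₁) = s/√Sₓₓ = 12.13/√660.4 = 0.472017.
df = n − 2 = 96.
t* = t_{0.025, 96} = 1.984984.
Margin = t* × SE = 1.984984 × 0.472017 = 0.93695.
CI: -0.797 ± 0.93695 → (-1.734, 0.140).
With 95% confidence, each one-unit increase in class size is associated with a change of between -1.734 and 0.140 points in test score.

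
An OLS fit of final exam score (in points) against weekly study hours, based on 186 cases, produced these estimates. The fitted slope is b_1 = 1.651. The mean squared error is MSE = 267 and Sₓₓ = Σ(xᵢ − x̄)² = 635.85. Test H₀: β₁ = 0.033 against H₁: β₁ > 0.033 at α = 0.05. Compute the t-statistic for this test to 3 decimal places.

SE(b_1) = √(MSE/Sₓₓ) = √(267/635.85) = 0.648005.
t = (1.651 − 0.033) / 0.648005 = 2.497.
df = n − 2 = 184.
One-sided p ≈ 0.0067, which is < 0.05, so reject H₀.
There is evidence that the true slope on weekly study hours exceeds 0.033 points per unit.

t = 2.497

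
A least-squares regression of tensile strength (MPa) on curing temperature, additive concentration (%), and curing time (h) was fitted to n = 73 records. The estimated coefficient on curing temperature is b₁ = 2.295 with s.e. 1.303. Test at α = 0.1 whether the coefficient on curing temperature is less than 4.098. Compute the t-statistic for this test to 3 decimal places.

t = -1.384

H₀: β₁ = 4.098 vs H₁: β₁ < 4.098.
t = (b₁ − β₁⁰)/SE = (2.295 − 4.098) / 1.303 = -1.384.
df = n − k − 1 = 73 − 3 − 1 = 69.
One-sided p ≈ 0.0855, which is < 0.1, so reject H₀.
There is evidence that the true slope on curing temperature is below 4.098 MPa per unit, holding the other predictors fixed.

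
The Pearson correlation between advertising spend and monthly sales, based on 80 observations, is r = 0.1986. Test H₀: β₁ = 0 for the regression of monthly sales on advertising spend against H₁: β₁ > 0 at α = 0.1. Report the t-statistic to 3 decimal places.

t = r·√(n − 2)/√(1 − r²) = 0.1986·√78/√0.960558 = 1.790.
df = n − 2 = 78.
One-sided p ≈ 0.0387, which is < 0.1, so reject H₀.
There is evidence of a linear association between advertising spend and monthly sales.

t = 1.790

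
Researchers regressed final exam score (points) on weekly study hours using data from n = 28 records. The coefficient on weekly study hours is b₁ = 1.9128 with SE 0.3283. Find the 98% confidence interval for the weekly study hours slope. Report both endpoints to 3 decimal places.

df = n − 2 = 28 − 2 = 26.
t* = t_{0.01, 26} = 2.47863.
Margin = t* × SE = 2.47863 × 0.3283 = 0.81373.
CI: 1.9128 ± 0.81373 → (1.099, 2.727).
With 98% confidence, each one-unit increase in weekly study hours is associated with a change of between 1.099 and 2.727 points in final exam score.

(1.099, 2.727)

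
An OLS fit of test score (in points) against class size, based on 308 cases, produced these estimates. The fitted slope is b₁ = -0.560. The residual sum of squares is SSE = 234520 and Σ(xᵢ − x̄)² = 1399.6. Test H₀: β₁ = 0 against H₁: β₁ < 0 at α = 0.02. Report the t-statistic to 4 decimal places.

MSE = SSE/(n − 2) = 234520/306 = 766.405.
SE(b₁) = √(MSE/Sₓₓ) = √(766.405/1399.6) = 0.739992.
t = -0.560 / 0.739992 = -0.7568.
df = n − 2 = 306.
One-sided p ≈ 0.2249, which is ≥ 0.02, so fail to reject H₀.
The data do not give significant evidence that the true slope on class size is negative.

t = -0.7568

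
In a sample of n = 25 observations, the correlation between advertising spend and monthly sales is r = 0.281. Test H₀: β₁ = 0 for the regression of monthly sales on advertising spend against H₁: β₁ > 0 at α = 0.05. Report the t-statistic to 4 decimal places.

t = r·√(n − 2)/√(1 − r²) = 0.281·√23/√0.921039 = 1.4042.
df = n − 2 = 23.
One-sided p ≈ 0.0868, which is ≥ 0.05, so fail to reject H₀.
The data do not give significant evidence of a linear association between advertising spend and monthly sales.

t = 1.4042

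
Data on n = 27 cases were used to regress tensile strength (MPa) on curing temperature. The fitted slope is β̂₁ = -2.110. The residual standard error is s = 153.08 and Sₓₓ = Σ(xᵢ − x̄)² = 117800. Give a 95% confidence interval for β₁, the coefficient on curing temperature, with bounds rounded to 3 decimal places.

SE(β̂₁) = s/√Sₓₓ = 153.08/√117800 = 0.446011.
df = n − 2 = 25.
t* = t_{0.025, 25} = 2.059539.
Margin = t* × SE = 2.059539 × 0.446011 = 0.91858.
CI: -2.110 ± 0.91858 → (-3.029, -1.191).
With 95% confidence, each one-unit increase in curing temperature is associated with a change of between -3.029 and -1.191 MPa in tensile strength.

(-3.029, -1.191)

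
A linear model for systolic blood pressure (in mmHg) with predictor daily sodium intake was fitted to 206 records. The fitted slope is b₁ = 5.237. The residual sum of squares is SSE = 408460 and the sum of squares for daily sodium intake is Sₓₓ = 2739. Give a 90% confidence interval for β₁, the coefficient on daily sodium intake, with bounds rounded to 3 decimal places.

(3.824, 6.650)

MSE = SSE/(n − 2) = 408460/204 = 2002.25.
SE(b₁) = √(MSE/Sₓₓ) = √(2002.25/2739) = 0.854995.
df = n − 2 = 204.
t* = t_{0.05, 204} = 1.652357.
Margin = t* × SE = 1.652357 × 0.854995 = 1.41276.
CI: 5.237 ± 1.41276 → (3.824, 6.650).
With 90% confidence, each one-unit increase in daily sodium intake is associated with a change of between 3.824 and 6.650 mmHg in systolic blood pressure.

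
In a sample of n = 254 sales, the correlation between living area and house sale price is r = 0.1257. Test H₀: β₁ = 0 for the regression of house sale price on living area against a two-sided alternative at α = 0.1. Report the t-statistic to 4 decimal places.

t = 2.0114

t = r·√(n − 2)/√(1 − r²) = 0.1257·√252/√0.9842 = 2.0114.
df = n − 2 = 252.
Two-sided p ≈ 0.0454, which is < 0.1, so reject H₀.
There is evidence of a linear association between living area and house sale price.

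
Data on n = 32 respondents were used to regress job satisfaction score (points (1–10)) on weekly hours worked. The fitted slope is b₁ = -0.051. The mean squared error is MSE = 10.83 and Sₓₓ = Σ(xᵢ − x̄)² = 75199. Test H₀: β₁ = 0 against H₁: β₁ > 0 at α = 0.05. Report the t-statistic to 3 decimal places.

t = -4.250

SE(b₁) = √(MSE/Sₓₓ) = √(10.83/75199) = 0.0120007.
t = -0.051 / 0.0120007 = -4.250.
df = n − 2 = 30.
One-sided p ≈ 0.9999, which is ≥ 0.05, so fail to reject H₀.
The data do not give significant evidence that the true slope on weekly hours worked is positive.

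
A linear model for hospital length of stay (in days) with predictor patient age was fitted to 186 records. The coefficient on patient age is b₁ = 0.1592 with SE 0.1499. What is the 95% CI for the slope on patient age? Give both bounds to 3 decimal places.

df = n − 2 = 186 − 2 = 184.
t* = t_{0.025, 184} = 1.972941.
Margin = t* × SE = 1.972941 × 0.1499 = 0.29574.
CI: 0.1592 ± 0.29574 → (-0.137, 0.455).
With 95% confidence, each one-unit increase in patient age is associated with a change of between -0.137 and 0.455 days in hospital length of stay.

(-0.137, 0.455)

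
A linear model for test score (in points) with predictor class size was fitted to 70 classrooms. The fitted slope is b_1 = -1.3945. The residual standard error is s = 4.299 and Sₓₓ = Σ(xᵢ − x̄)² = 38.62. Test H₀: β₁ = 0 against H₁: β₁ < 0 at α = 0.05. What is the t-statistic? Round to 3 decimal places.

t = -2.016

SE(b_1) = s/√Sₓₓ = 4.299/√38.62 = 0.691769.
t = -1.3945 / 0.691769 = -2.016.
df = n − 2 = 68.
One-sided p ≈ 0.0239, which is < 0.05, so reject H₀.
There is evidence that the true slope on class size is negative.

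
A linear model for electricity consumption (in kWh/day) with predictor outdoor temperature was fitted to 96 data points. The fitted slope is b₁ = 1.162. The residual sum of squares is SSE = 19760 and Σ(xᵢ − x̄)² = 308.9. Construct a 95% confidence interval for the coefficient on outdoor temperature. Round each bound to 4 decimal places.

MSE = SSE/(n − 2) = 19760/94 = 210.213.
SE(b₁) = √(MSE/Sₓₓ) = √(210.213/308.9) = 0.824937.
df = n − 2 = 94.
t* = t_{0.025, 94} = 1.985523.
Margin = t* × SE = 1.985523 × 0.824937 = 1.637931.
CI: 1.162 ± 1.637931 → (-0.4759, 2.7999).
With 95% confidence, each one-unit increase in outdoor temperature is associated with a change of between -0.4759 and 2.7999 kWh/day in electricity consumption.

(-0.4759, 2.7999)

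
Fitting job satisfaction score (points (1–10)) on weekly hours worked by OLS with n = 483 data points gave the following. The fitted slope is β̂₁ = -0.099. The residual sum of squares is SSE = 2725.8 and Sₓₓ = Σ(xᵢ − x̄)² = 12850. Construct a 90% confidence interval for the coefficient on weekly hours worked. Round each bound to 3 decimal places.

(-0.134, -0.064)

MSE = SSE/(n − 2) = 2725.8/481 = 5.66694.
SE(β̂₁) = √(MSE/Sₓₓ) = √(5.66694/12850) = 0.0210002.
df = n − 2 = 481.
t* = t_{0.05, 481} = 1.648028.
Margin = t* × SE = 1.648028 × 0.0210002 = 0.03461.
CI: -0.099 ± 0.03461 → (-0.134, -0.064).
With 90% confidence, each one-unit increase in weekly hours worked is associated with a change of between -0.134 and -0.064 points (1–10) in job satisfaction score.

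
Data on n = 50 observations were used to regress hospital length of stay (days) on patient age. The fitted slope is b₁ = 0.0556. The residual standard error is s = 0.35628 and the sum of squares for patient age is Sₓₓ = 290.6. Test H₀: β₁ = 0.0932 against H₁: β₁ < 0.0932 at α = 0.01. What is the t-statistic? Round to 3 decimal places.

t = -1.799

SE(b₁) = s/√Sₓₓ = 0.35628/√290.6 = 0.0208999.
t = (0.0556 − 0.0932) / 0.0208999 = -1.799.
df = n − 2 = 48.
One-sided p ≈ 0.0391, which is ≥ 0.01, so fail to reject H₀.
The data do not give significant evidence that the true slope on patient age is below 0.0932 days per unit.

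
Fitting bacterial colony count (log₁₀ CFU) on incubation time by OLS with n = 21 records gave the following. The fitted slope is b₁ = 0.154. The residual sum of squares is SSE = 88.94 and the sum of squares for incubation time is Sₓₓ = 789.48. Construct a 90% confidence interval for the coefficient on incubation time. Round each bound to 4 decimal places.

(0.0209, 0.2871)

MSE = SSE/(n − 2) = 88.94/19 = 4.68105.
SE(b₁) = √(MSE/Sₓₓ) = √(4.68105/789.48) = 0.0770019.
df = n − 2 = 19.
t* = t_{0.05, 19} = 1.729133.
Margin = t* × SE = 1.729133 × 0.0770019 = 0.133146.
CI: 0.154 ± 0.133146 → (0.0209, 0.2871).
With 90% confidence, each one-unit increase in incubation time is associated with a change of between 0.0209 and 0.2871 log₁₀ CFU in bacterial colony count.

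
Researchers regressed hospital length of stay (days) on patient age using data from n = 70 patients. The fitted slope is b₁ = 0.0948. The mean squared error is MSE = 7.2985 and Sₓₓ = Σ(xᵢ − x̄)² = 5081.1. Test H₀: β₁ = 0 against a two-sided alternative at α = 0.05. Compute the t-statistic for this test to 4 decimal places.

t = 2.5013

SE(b₁) = √(MSE/Sₓₓ) = √(7.2985/5081.1) = 0.0378999.
t = 0.0948 / 0.0378999 = 2.5013.
df = n − 2 = 68.
Two-sided p ≈ 0.0148, which is < 0.05, so reject H₀.
There is evidence that patient age is associated with hospital length of stay.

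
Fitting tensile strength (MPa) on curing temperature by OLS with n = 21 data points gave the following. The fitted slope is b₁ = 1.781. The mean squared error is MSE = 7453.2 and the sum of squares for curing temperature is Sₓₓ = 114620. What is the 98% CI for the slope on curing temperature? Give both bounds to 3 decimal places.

SE(b₁) = √(MSE/Sₓₓ) = √(7453.2/114620) = 0.255001.
df = n − 2 = 19.
t* = t_{0.01, 19} = 2.539483.
Margin = t* × SE = 2.539483 × 0.255001 = 0.64757.
CI: 1.781 ± 0.64757 → (1.133, 2.429).
With 98% confidence, each one-unit increase in curing temperature is associated with a change of between 1.133 and 2.429 MPa in tensile strength.

(1.133, 2.429)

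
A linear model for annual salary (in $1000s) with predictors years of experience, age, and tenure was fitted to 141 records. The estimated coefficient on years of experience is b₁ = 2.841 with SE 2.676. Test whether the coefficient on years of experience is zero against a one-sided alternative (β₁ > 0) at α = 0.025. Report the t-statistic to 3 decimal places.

t = 1.062

H₀: β₁ = 0 vs H₁: β₁ > 0.
t = (b₁ − β₁⁰)/SE = 2.841 / 2.676 = 1.062.
df = n − k − 1 = 141 − 3 − 1 = 137.
One-sided p ≈ 0.1451, which is ≥ 0.025, so fail to reject H₀.
The data do not give significant evidence that the true slope on years of experience is positive, holding the other predictors fixed.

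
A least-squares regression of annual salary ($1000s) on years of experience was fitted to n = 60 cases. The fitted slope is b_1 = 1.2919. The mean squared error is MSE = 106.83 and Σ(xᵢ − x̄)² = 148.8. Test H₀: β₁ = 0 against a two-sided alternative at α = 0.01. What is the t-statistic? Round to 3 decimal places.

t = 1.525

SE(b_1) = √(MSE/Sₓₓ) = √(106.83/148.8) = 0.847315.
t = 1.2919 / 0.847315 = 1.525.
df = n − 2 = 58.
Two-sided p ≈ 0.1328, which is ≥ 0.01, so fail to reject H₀.
The data do not give significant evidence of an association between years of experience and annual salary.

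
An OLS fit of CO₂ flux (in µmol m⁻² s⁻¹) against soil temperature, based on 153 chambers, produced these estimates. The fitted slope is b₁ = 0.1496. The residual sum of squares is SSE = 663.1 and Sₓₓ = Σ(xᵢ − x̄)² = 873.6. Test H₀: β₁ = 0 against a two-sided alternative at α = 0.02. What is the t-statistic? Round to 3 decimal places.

MSE = SSE/(n − 2) = 663.1/151 = 4.39139.
SE(b₁) = √(MSE/Sₓₓ) = √(4.39139/873.6) = 0.0708998.
t = 0.1496 / 0.0708998 = 2.110.
df = n − 2 = 151.
Two-sided p ≈ 0.0365, which is ≥ 0.02, so fail to reject H₀.
The data do not give significant evidence of an association between soil temperature and CO₂ flux.

t = 2.110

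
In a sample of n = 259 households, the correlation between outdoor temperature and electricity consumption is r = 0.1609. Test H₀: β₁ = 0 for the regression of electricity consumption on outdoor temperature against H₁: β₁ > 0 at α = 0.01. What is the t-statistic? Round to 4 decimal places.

t = 2.6135

t = r·√(n − 2)/√(1 − r²) = 0.1609·√257/√0.974111 = 2.6135.
df = n − 2 = 257.
One-sided p ≈ 0.0047, which is < 0.01, so reject H₀.
There is evidence of a linear association between outdoor temperature and electricity consumption.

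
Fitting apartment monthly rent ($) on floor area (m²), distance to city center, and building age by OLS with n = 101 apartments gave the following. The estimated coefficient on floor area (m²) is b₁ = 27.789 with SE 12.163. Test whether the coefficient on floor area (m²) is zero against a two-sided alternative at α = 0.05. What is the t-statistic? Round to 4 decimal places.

t = 2.2847

H₀: β₁ = 0 vs H₁: β₁ ≠ 0.
t = (b₁ − β₁⁰)/SE = 27.789 / 12.163 = 2.2847.
df = n − k − 1 = 101 − 3 − 1 = 97.
Two-sided p ≈ 0.0245, which is < 0.05, so reject H₀.
There is evidence that floor area (m²) is associated with apartment monthly rent, holding the other predictors fixed.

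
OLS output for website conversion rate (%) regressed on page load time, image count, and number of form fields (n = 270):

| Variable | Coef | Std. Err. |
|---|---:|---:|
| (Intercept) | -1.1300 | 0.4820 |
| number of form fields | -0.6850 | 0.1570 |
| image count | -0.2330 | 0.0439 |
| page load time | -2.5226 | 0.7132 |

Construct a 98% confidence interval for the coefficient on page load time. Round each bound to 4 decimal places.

(-4.1918, -0.8534)

Read off: b = -2.5226, SE = 0.7132 for page load time.
df = n − k − 1 = 270 − 3 − 1 = 266.
t* = t_{0.01, 266} = 2.340448.
Margin = t* × SE = 2.340448 × 0.7132 = 1.669208.
CI: -2.5226 ± 1.669208 → (-4.1918, -0.8534).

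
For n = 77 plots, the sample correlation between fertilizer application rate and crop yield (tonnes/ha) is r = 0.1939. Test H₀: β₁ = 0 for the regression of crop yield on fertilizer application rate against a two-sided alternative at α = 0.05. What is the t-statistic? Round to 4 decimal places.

t = r·√(n − 2)/√(1 − r²) = 0.1939·√75/√0.962403 = 1.7117.
df = n − 2 = 75.
Two-sided p ≈ 0.0911, which is ≥ 0.05, so fail to reject H₀.
The data do not give significant evidence of a linear association between fertilizer application rate and crop yield.

t = 1.7117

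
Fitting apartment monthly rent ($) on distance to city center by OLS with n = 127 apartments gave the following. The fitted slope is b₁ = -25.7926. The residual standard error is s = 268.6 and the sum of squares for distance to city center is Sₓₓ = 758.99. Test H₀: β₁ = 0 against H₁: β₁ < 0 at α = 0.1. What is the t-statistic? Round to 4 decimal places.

SE(b₁) = s/√Sₓₓ = 268.6/√758.99 = 9.74963.
t = -25.7926 / 9.74963 = -2.6455.
df = n − 2 = 125.
One-sided p ≈ 0.0046, which is < 0.1, so reject H₀.
There is evidence that the true slope on distance to city center is negative.

t = -2.6455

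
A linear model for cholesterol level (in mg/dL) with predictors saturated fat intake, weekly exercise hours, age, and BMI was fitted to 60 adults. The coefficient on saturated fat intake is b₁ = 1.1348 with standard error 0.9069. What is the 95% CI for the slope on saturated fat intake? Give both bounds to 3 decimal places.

df = n − k − 1 = 60 − 4 − 1 = 55.
t* = t_{0.025, 55} = 2.004045.
Margin = t* × SE = 2.004045 × 0.9069 = 1.81747.
CI: 1.1348 ± 1.81747 → (-0.683, 2.952).
With 95% confidence, each one-unit increase in saturated fat intake is associated with a change of between -0.683 and 2.952 mg/dL in cholesterol level, holding the other predictors fixed.

(-0.683, 2.952)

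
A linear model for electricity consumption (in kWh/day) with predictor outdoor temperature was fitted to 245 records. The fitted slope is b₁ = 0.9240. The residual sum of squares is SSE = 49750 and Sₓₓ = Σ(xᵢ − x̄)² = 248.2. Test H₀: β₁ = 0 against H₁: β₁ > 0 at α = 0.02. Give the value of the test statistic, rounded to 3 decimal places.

MSE = SSE/(n − 2) = 49750/243 = 204.733.
SE(b₁) = √(MSE/Sₓₓ) = √(204.733/248.2) = 0.908223.
t = 0.9240 / 0.908223 = 1.017.
df = n − 2 = 243.
One-sided p ≈ 0.1550, which is ≥ 0.02, so fail to reject H₀.
The data do not give significant evidence that the true slope on outdoor temperature is positive.

t = 1.017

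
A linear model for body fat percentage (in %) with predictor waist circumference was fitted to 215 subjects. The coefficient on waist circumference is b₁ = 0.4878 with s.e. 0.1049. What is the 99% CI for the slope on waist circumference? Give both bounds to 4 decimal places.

df = n − 2 = 215 − 2 = 213.
t* = t_{0.005, 213} = 2.599108.
Margin = t* × SE = 2.599108 × 0.1049 = 0.272646.
CI: 0.4878 ± 0.272646 → (0.2152, 0.7604).
With 99% confidence, each one-unit increase in waist circumference is associated with a change of between 0.2152 and 0.7604 % in body fat percentage.

(0.2152, 0.7604)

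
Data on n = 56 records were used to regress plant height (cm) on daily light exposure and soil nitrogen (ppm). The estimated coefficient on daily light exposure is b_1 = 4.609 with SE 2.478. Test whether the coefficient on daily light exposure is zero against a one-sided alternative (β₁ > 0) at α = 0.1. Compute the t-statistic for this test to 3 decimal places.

t = 1.860

H₀: β₁ = 0 vs H₁: β₁ > 0.
t = (b_1 − β₁⁰)/SE = 4.609 / 2.478 = 1.860.
df = n − k − 1 = 56 − 2 − 1 = 53.
One-sided p ≈ 0.0342, which is < 0.1, so reject H₀.
There is evidence that the true slope on daily light exposure is positive, holding the other predictors fixed.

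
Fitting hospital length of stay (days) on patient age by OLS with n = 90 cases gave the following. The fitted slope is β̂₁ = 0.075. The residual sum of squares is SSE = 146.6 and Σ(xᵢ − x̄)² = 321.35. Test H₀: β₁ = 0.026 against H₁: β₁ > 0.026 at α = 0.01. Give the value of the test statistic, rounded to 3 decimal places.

MSE = SSE/(n − 2) = 146.6/88 = 1.66591.
SE(β̂₁) = √(MSE/Sₓₓ) = √(1.66591/321.35) = 0.0720007.
t = (0.075 − 0.026) / 0.0720007 = 0.681.
df = n − 2 = 88.
One-sided p ≈ 0.2490, which is ≥ 0.01, so fail to reject H₀.
The data do not give significant evidence that the true slope on patient age exceeds 0.026 days per unit.

t = 0.681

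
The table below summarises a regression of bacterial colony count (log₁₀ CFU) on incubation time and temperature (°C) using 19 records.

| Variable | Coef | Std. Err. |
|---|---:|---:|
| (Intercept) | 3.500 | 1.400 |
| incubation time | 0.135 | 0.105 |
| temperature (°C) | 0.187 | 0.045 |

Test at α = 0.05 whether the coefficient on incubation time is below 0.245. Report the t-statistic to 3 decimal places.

Read off: b = 0.135, SE = 0.105 for incubation time.
H₀: β₁ = 0.245 vs H₁: β₁ < 0.245.
t = (0.135 − 0.245) / 0.105 = -1.048.
df = n − k − 1 = 19 − 2 − 1 = 16.
One-sided p ≈ 0.1552, which is ≥ 0.05, so fail to reject H₀.
The data do not give significant evidence that the true slope on incubation time is below 0.245 log₁₀ CFU per unit, holding the other predictors fixed.

t = -1.048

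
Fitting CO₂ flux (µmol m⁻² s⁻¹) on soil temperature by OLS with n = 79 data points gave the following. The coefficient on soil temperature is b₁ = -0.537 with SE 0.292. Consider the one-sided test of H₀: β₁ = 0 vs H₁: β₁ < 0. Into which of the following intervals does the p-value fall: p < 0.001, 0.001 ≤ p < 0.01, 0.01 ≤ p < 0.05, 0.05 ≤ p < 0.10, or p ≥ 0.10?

0.01 ≤ p < 0.05

t = -0.537 / 0.292 = -1.839.
df = n − 2 = 79 − 2 = 77.
One-sided p = P(T_{77} < t) ≈ 0.0349.
So 0.01 ≤ p < 0.05.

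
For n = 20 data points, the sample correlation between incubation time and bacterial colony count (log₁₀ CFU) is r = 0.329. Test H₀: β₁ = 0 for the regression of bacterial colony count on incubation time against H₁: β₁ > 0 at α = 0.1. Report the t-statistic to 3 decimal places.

t = 1.478

t = r·√(n − 2)/√(1 − r²) = 0.329·√18/√0.891759 = 1.478.
df = n − 2 = 18.
One-sided p ≈ 0.0783, which is < 0.1, so reject H₀.
There is evidence of a linear association between incubation time and bacterial colony count.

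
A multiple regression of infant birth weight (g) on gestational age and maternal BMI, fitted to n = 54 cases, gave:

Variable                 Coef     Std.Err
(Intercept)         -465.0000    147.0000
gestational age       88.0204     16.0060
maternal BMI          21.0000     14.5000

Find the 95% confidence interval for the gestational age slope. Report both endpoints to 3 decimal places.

Read off: b = 88.0204, SE = 16.0060 for gestational age.
df = n − k − 1 = 54 − 2 − 1 = 51.
t* = t_{0.025, 51} = 2.007584.
Margin = t* × SE = 2.007584 × 16.0060 = 32.13339.
CI: 88.0204 ± 32.13339 → (55.887, 120.154).

(55.887, 120.154)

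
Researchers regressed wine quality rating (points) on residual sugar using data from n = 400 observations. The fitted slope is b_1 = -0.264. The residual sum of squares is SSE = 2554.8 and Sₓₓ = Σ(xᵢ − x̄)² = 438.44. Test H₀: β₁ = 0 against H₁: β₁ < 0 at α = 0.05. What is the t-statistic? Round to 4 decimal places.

MSE = SSE/(n − 2) = 2554.8/398 = 6.4191.
SE(b_1) = √(MSE/Sₓₓ) = √(6.4191/438.44) = 0.120999.
t = -0.264 / 0.120999 = -2.1818.
df = n − 2 = 398.
One-sided p ≈ 0.0149, which is < 0.05, so reject H₀.
There is evidence that the true slope on residual sugar is negative.

t = -2.1818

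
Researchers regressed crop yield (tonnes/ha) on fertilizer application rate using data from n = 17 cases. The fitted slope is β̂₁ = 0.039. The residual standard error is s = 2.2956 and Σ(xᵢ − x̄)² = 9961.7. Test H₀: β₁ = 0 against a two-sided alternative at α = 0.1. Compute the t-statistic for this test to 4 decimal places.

SE(β̂₁) = s/√Sₓₓ = 2.2956/√9961.7 = 0.0230001.
t = 0.039 / 0.0230001 = 1.6956.
df = n − 2 = 15.
Two-sided p ≈ 0.1106, which is ≥ 0.1, so fail to reject H₀.
The data do not give significant evidence of an association between fertilizer application rate and crop yield.

t = 1.6956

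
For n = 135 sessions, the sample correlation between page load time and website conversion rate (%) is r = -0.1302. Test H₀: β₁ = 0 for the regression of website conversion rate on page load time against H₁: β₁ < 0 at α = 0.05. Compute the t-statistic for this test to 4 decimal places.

t = r·√(n − 2)/√(1 − r²) = -0.1302·√133/√0.983048 = -1.5144.
df = n − 2 = 133.
One-sided p ≈ 0.0661, which is ≥ 0.05, so fail to reject H₀.
The data do not give significant evidence of a linear association between page load time and website conversion rate.

t = -1.5144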